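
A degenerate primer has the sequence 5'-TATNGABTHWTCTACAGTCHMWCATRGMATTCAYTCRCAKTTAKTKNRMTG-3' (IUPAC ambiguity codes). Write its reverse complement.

Standard pairs A↔T, G↔C; ambiguity codes pair R↔Y, M↔K, W↔W, B↔V, H↔D, N↔N. Complement (ATANCTVADWAGATGTCAGDKWGTAYCKTAAGTRAGYGTMAATMAMNYKAC), then reverse for 5'→3'.

5'-CAKYNMAMTAAMTGYGARTGAATKCYATGWKDGACTGTAGAWDAVTCNATA-3'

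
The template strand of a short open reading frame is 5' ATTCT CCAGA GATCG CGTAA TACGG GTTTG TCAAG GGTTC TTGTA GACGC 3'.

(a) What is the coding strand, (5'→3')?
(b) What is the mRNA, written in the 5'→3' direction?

(a) The coding strand is the reverse complement of the template: complement TAAGAGGTCTCTAGCGCATTATGCCCAAACAGTTCCCAAGAACATCTGCG, then reverse.
(b) mRNA has the coding-strand sequence with T→U.

(a) 5'-GCGTCTACAAGAACCCTTGACAAACCCGTATTACGCGATCTCTGGAGAAT-3'
(b) 5'-GCGUCUACAAGAACCCUUGACAAACCCGUAUUACGCGAUCUCUGGAGAAU-3'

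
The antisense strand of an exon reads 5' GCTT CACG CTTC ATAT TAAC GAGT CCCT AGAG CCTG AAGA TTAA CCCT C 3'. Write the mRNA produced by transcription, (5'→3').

RNA polymerase reads the template 3'→5' and synthesizes mRNA 5'→3' by base-pairing (A→U, T→A, G↔C). The complement of the template is CGAAGTGCGAAGTATAATTGCTCAGGGATCTCGGACTTCTAATTGGGAG; antiparallel, so 5'→3' the coding strand is GAGGGTTAATCTTCAGGCTCTAGGGACTCGTTAATATGAAGCGTGAAGC. Replace T with U for the mRNA.

5'-GAGGGUUAAUCUUCAGGCUCUAGGGACUCGUUAAUAUGAAGCGUGAAGC-3'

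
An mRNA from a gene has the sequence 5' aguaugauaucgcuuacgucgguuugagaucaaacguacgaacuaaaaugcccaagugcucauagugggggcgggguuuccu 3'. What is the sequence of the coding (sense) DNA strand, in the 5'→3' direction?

The coding DNA strand has the same 5'→3' sequence as the mRNA with U replaced by T.

5'-AGTATGATATCGCTTACGTCGGTTTGAGATCAAACGTACGAACTAAAATGCCCAAGTGCTCATAGTGGGGGCGGGGTTTCCT-3'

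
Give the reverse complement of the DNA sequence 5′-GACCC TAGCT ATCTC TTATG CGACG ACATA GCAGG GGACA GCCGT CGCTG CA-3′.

5'-TGCAGCGACGGCTGTCCCCTGCTATGTCGTCGCATAAGAGATAGCTAGGGTC-3'

Complement each base (A↔T, G↔C): CTGGGATCGATAGAGAATACGCTGCTGTATCGTCCCCTGTCGGCAGCGACGT. Then reverse.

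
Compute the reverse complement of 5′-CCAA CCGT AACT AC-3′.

5'-GTAGTTACGGTTGG-3'

Reading the sequence 3'→5' and pairing each base (A↔T, G↔C) gives the reverse complement directly.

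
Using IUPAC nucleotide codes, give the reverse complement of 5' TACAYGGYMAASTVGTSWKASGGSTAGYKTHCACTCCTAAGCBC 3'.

5'-GVGCTTAGGAGTGDAMRCTASCCSTMWSACBASTTKRCCRTGTA-3'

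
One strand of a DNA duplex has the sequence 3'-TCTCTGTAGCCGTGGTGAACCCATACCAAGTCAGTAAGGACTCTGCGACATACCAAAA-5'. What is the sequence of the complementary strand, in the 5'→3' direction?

The strand is given 3'→5', so its complement runs 5'→3' in the same left-to-right order: pair each base A↔T, G↔C.

5'-AGAGACATCGGCACCACTTGGGTATGGTTCAGTCATTCCTGAGACGCTGTATGGTTTT-3'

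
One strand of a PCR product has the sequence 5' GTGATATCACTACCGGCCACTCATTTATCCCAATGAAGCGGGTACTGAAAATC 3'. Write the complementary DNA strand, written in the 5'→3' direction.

The complement of GTGATATCACTACCGGCCACTCATTTATCCCAATGAAGCGGGTACTGAAAATC is CACTATAGTGATGGCCGGTGAGTAAATAGGGTTACTTCGCCCATGACTTTTAG (A↔T, G↔C). DNA strands are antiparallel, so the complementary strand runs 3'→5'; reversing gives the 5'→3' form.

5'-GATTTTCAGTACCCGCTTCATTGGGATAAATGAGTGGCCGGTAGTGATATCAC-3'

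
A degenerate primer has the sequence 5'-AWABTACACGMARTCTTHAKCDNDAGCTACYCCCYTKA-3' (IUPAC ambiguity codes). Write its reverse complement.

Standard pairs A↔T, G↔C; ambiguity codes pair R↔Y, M↔K, W↔W, B↔V, D↔H, N↔N. Complement (TWTVATGTGCKTYAGAADTMGHNHTCGATGRGGGRAMT), then reverse for 5'→3'.

5'-TMARGGGRGTAGCTHNHGMTDAAGAYTKCGTGTAVTWT-3'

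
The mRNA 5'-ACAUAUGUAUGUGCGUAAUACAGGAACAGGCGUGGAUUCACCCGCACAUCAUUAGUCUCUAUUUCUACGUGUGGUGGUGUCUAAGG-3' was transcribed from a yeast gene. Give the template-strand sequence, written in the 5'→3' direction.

5'-CCTTAGACACCACCACACGTAGAAATAGAGACTAATGATGTGCGGGTGAATCCACGCCTGTTCCTGTATTACGCACATACATATGT-3'

Replace U with T to get the coding DNA strand: ACATATGTATGTGCGTAATACAGGAACAGGCGTGGATTCACCCGCACATCATTAGTCTCTATTTCTACGTGTGGTGGTGTCTAAGG. The template strand is its reverse complement (complement TGTATACATACACGCATTATGTCCTTGTCCGCACCTAAGTGGGCGTGTAGTAATCAGAGATAAAGATGCACACCACCACAGATTCC, then reverse).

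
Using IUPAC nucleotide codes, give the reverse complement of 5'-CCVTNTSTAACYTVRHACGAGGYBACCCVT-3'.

5′-ABGGGTVRCCTCGTDYBARGTTASANABGG-3′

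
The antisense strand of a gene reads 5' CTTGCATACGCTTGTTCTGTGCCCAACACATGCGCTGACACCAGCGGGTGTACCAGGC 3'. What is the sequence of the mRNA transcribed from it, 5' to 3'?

5'-GCCUGGUACACCCGCUGGUGUCAGCGCAUGUGUUGGGCACAGAACAAGCGUAUGCAAG-3'

RNA polymerase reads the template 3'→5' and synthesizes mRNA 5'→3' by base-pairing (A→U, T→A, G↔C). The complement of the template is GAACGTATGCGAACAAGACACGGGTTGTGTACGCGACTGTGGTCGCCCACATGGTCCG; antiparallel, so 5'→3' the coding strand is GCCTGGTACACCCGCTGGTGTCAGCGCATGTGTTGGGCACAGAACAAGCGTATGCAAG. Replace T with U for the mRNA.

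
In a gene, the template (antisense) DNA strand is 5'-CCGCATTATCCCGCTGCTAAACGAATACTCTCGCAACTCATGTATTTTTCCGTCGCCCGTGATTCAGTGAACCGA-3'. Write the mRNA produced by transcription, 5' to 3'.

5'-UCGGUUCACUGAAUCACGGGCGACGGAAAAAUACAUGAGUUGCGAGAGUAUUCGUUUAGCAGCGGGAUAAUGCGG-3'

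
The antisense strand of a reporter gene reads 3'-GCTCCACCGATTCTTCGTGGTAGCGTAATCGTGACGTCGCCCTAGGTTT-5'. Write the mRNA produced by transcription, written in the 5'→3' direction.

5'-CGAGGUGGCUAAGAAGCACCAUCGCAUUAGCACUGCAGCGGGAUCCAAA-3'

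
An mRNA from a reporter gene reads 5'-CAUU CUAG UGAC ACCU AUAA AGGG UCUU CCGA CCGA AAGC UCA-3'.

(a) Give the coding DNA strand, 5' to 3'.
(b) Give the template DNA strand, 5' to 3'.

(a) 5′-CATTCTAGTGACACCTATAAAGGGTCTTCCGACCGAAAGCTCA-3′
(b) 5'-TGAGCTTTCGGTCGGAAGACCCTTTATAGGTGTCACTAGAATG-3'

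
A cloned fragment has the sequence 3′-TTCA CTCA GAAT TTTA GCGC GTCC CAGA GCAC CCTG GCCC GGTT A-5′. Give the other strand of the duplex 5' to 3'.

5′-AAGTGAGTCTTAAAATCGCGCAGGGTCTCGTGGGACCGGGCCAAT-3′

The strand is given 3'→5', so its complement runs 5'→3' in the same left-to-right order: pair each base A↔T, G↔C.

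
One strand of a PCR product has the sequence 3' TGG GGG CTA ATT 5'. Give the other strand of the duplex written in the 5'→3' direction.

The strand is given 3'→5', so its complement runs 5'→3' in the same left-to-right order: pair each base A↔T, G↔C.

5'-ACCCCCGATTAA-3'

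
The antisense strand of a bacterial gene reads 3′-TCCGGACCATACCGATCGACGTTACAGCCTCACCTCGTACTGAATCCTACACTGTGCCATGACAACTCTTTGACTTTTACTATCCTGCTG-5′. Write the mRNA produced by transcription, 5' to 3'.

5'-AGGCCUGGUAUGGCUAGCUGCAAUGUCGGAGUGGAGCAUGACUUAGGAUGUGACACGGUACUGUUGAGAAACUGAAAAUGAUAGGACGAC-3'

Reading the template 3'→5' as shown, RNA polymerase pairs each base (A→U, T→A, G↔C) to build mRNA 5'→3' directly.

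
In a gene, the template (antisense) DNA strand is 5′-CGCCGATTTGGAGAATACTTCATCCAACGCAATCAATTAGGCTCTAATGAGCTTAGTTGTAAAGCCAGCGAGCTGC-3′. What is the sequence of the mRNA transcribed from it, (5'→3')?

5′-GCAGCUCGCUGGCUUUACAACUAAGCUCAUUAGAGCCUAAUUGAUUGCGUUGGAUGAAGUAUUCUCCAAAUCGGCG-3′

RNA polymerase reads the template 3'→5' and synthesizes mRNA 5'→3' by base-pairing (A→U, T→A, G↔C). The complement of the template is GCGGCTAAACCTCTTATGAAGTAGGTTGCGTTAGTTAATCCGAGATTACTCGAATCAACATTTCGGTCGCTCGACG; antiparallel, so 5'→3' the coding strand is GCAGCTCGCTGGCTTTACAACTAAGCTCATTAGAGCCTAATTGATTGCGTTGGATGAAGTATTCTCCAAATCGGCG. Replace T with U for the mRNA.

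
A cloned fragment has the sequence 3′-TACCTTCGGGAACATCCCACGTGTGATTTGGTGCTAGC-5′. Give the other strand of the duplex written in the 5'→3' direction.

5'-ATGGAAGCCCTTGTAGGGTGCACACTAAACCACGATCG-3'

The strand is given 3'→5', so its complement runs 5'→3' in the same left-to-right order: pair each base A↔T, G↔C.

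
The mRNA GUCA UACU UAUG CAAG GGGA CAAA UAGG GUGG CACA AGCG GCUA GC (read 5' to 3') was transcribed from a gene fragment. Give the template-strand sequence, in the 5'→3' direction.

Replace U with T to get the coding DNA strand: GTCATACTTATGCAAGGGGACAAATAGGGTGGCACAAGCGGCTAGC. The template strand is its reverse complement (complement CAGTATGAATACGTTCCCCTGTTTATCCCACCGTGTTCGCCGATCG, then reverse).

5'-GCTAGCCGCTTGTGCCACCCTATTTGTCCCCTTGCATAAGTATGAC-3'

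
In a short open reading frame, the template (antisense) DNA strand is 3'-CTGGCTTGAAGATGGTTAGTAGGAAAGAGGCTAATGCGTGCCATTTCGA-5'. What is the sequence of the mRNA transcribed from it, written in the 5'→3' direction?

5'-GACCGAACUUCUACCAAUCAUCCUUUCUCCGAUUACGCACGGUAAAGCU-3'

Reading the template 3'→5' as shown, RNA polymerase pairs each base (A→U, T→A, G↔C) to build mRNA 5'→3' directly.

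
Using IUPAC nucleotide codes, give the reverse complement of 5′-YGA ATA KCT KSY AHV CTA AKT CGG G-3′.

5'-CCCGAMTTAGBDTRSMAGMTATTCR-3'

Standard pairs A↔T, G↔C; ambiguity codes pair Y↔R, K↔M, S↔S, H↔D, V↔B. Complement (RCTTATMGAMSRTDBGATTMAGCCC), then reverse for 5'→3'.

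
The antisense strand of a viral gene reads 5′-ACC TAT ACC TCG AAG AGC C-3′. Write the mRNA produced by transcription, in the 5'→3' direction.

5'-GGCUCUUCGAGGUAUAGGU-3'

The mRNA has the sequence of the coding strand (reverse complement of the template) with T→U. Reverse complement of ACCTATACCTCGAAGAGCC is GGCTCTTCGAGGTATAGGT; then T→U.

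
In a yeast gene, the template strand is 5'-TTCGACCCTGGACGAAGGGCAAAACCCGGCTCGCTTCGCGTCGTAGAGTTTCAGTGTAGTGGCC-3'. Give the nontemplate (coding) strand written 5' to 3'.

The coding strand is complementary and antiparallel to the template: take the complement (A↔T, G↔C) and reverse.

5'-GGCCACTACACTGAAACTCTACGACGCGAAGCGAGCCGGGTTTTGCCCTTCGTCCAGGGTCGAA-3'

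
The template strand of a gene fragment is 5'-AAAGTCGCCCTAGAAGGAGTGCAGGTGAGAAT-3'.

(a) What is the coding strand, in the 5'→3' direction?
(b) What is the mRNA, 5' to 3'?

(a) The coding strand is the reverse complement of the template: complement TTTCAGCGGGATCTTCCTCACGTCCACTCTTA, then reverse.
(b) mRNA has the coding-strand sequence with T→U.

(a) 5'-ATTCTCACCTGCACTCCTTCTAGGGCGACTTT-3'
(b) 5'-AUUCUCACCUGCACUCCUUCUAGGGCGACUUU-3'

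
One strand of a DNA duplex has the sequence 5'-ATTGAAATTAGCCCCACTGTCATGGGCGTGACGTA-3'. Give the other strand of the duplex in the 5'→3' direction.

The complement of ATTGAAATTAGCCCCACTGTCATGGGCGTGACGTA is TAACTTTAATCGGGGTGACAGTACCCGCACTGCAT (A↔T, G↔C). DNA strands are antiparallel, so the complementary strand runs 3'→5'; reversing gives the 5'→3' form.

5'-TACGTCACGCCCATGACAGTGGGGCTAATTTCAAT-3'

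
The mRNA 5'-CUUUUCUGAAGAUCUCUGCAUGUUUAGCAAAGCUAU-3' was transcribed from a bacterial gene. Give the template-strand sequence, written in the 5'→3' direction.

Replace U with T to get the coding DNA strand: CTTTTCTGAAGATCTCTGCATGTTTAGCAAAGCTAT. The template strand is its reverse complement (complement GAAAAGACTTCTAGAGACGTACAAATCGTTTCGATA, then reverse).

5′-ATAGCTTTGCTAAACATGCAGAGATCTTCAGAAAAG-3′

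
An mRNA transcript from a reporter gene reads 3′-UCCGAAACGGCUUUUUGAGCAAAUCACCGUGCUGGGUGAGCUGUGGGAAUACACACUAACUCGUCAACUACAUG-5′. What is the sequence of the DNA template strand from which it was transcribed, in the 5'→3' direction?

5'-AGGCTTTGCCGAAAAACTCGTTTAGTGGCACGACCCACTCGACACCCTTATGTGTGATTGAGCAGTTGATGTAC-3'

Written 5'→3' the mRNA is GUACAUCAACUGCUCAAUCACACAUAAGGGUGUCGAGUGGGUCGUGCCACUAAACGAGUUUUUCGGCAAAGCCU, so the coding DNA strand is GTACATCAACTGCTCAATCACACATAAGGGTGTCGAGTGGGTCGTGCCACTAAACGAGTTTTTCGGCAAAGCCT. The template is its reverse complement.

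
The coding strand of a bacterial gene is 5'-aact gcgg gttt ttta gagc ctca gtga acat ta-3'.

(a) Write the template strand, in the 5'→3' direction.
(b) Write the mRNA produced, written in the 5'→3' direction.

(a) 5'-TAATGTTCACTGAGGCTCTAAAAAACCCGCAGTT-3'
(b) 5'-AACUGCGGGUUUUUUAGAGCCUCAGUGAACAUUA-3'

(a) The template strand is the reverse complement of the coding strand: complement TTGACGCCCAAAAAATCTCGGAGTCACTTGTAAT, then reverse.
(b) mRNA matches the coding strand with T→U.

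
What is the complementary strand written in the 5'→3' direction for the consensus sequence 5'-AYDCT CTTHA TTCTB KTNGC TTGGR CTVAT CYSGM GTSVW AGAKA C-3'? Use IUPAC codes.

Standard pairs A↔T, G↔C; ambiguity codes pair R↔Y, M↔K, W↔W, S↔S, B↔V, D↔H, N↔N. Complement (TRHGAGAADTAAGAVMANCGAACCYGABTAGRSCKCASBWTCTMTG), then reverse for 5'→3'.

5'-GTMTCTWBSACKCSRGATBAGYCCAAGCNAMVAGAATDAAGAGHRT-3'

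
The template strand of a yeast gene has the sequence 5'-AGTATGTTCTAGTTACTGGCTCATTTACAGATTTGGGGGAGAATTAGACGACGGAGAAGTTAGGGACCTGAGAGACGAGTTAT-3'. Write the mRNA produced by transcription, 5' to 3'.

5′-AUAACUCGUCUCUCAGGUCCCUAACUUCUCCGUCGUCUAAUUCUCCCCCAAAUCUGUAAAUGAGCCAGUAACUAGAACAUACU-3′

RNA polymerase reads the template 3'→5' and synthesizes mRNA 5'→3' by base-pairing (A→U, T→A, G↔C). The complement of the template is TCATACAAGATCAATGACCGAGTAAATGTCTAAACCCCCTCTTAATCTGCTGCCTCTTCAATCCCTGGACTCTCTGCTCAATA; antiparallel, so 5'→3' the coding strand is ATAACTCGTCTCTCAGGTCCCTAACTTCTCCGTCGTCTAATTCTCCCCCAAATCTGTAAATGAGCCAGTAACTAGAACATACT. Replace T with U for the mRNA.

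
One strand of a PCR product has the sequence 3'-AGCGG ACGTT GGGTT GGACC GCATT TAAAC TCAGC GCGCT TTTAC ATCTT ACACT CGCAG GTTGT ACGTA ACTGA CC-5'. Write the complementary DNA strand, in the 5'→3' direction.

The strand is given 3'→5', so its complement runs 5'→3' in the same left-to-right order: pair each base A↔T, G↔C.

5'-TCGCCTGCAACCCAACCTGGCGTAAATTTGAGTCGCGCGAAAATGTAGAATGTGAGCGTCCAACATGCATTGACTGG-3'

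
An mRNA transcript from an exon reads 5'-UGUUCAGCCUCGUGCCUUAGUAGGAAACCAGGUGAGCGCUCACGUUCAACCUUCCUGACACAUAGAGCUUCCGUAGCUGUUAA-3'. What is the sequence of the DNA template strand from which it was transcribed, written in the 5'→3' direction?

5'-TTAACAGCTACGGAAGCTCTATGTGTCAGGAAGGTTGAACGTGAGCGCTCACCTGGTTTCCTACTAAGGCACGAGGCTGAACA-3'

Replace U with T to get the coding DNA strand: TGTTCAGCCTCGTGCCTTAGTAGGAAACCAGGTGAGCGCTCACGTTCAACCTTCCTGACACATAGAGCTTCCGTAGCTGTTAA. The template strand is its reverse complement (complement ACAAGTCGGAGCACGGAATCATCCTTTGGTCCACTCGCGAGTGCAAGTTGGAAGGACTGTGTATCTCGAAGGCATCGACAATT, then reverse).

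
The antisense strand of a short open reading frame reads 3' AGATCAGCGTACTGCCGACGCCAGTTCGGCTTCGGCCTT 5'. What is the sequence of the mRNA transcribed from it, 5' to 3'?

5'-UCUAGUCGCAUGACGGCUGCGGUCAAGCCGAAGCCGGAA-3'

Reading the template 3'→5' as shown, RNA polymerase pairs each base (A→U, T→A, G↔C) to build mRNA 5'→3' directly.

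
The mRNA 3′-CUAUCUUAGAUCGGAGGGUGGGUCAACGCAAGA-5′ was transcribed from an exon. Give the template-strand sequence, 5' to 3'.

5'-GATAGAATCTAGCCTCCCACCCAGTTGCGTTCT-3'

Written 5'→3' the mRNA is AGAACGCAACUGGGUGGGAGGCUAGAUUCUAUC, so the coding DNA strand is AGAACGCAACTGGGTGGGAGGCTAGATTCTATC. The template is its reverse complement.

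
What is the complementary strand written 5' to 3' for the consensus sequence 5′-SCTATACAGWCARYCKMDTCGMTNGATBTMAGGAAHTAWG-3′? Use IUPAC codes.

5'-CWTADTTCCTKAVATCNAKCGAHKMGRYTGWCTGTATAGS-3'

Standard pairs A↔T, G↔C; ambiguity codes pair R↔Y, M↔K, W↔W, S↔S, B↔V, D↔H, N↔N. Complement (SGATATGTCWGTYRGMKHAGCKANCTAVAKTCCTTDATWC), then reverse for 5'→3'.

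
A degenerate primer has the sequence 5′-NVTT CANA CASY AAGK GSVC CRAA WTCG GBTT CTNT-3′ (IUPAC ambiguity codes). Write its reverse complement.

Standard pairs A↔T, G↔C; ambiguity codes pair R↔Y, K↔M, W↔W, S↔S, B↔V, N↔N. Complement (NBAAGTNTGTSRTTCMCSBGGYTTWAGCCVAAGANA), then reverse for 5'→3'.

5′-ANAGAAVCCGAWTTYGGBSCMCTTRSTGTNTGAABN-3′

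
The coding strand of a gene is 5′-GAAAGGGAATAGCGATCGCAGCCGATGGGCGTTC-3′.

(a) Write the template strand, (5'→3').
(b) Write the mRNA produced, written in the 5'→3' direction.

(a) The template strand is the reverse complement of the coding strand: complement CTTTCCCTTATCGCTAGCGTCGGCTACCCGCAAG, then reverse.
(b) mRNA matches the coding strand with T→U.

(a) 5′-GAACGCCCATCGGCTGCGATCGCTATTCCCTTTC-3′
(b) 5'-GAAAGGGAAUAGCGAUCGCAGCCGAUGGGCGUUC-3'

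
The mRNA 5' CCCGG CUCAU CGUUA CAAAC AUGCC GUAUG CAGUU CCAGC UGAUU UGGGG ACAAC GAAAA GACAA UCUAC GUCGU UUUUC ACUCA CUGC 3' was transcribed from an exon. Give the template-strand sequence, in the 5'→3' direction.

5'-GCAGTGAGTGAAAAACGACGTAGATTGTCTTTTCGTTGTCCCCAAATCAGCTGGAACTGCATACGGCATGTTTGTAACGATGAGCCGGG-3'

Replace U with T to get the coding DNA strand: CCCGGCTCATCGTTACAAACATGCCGTATGCAGTTCCAGCTGATTTGGGGACAACGAAAAGACAATCTACGTCGTTTTTCACTCACTGC. The template strand is its reverse complement (complement GGGCCGAGTAGCAATGTTTGTACGGCATACGTCAAGGTCGACTAAACCCCTGTTGCTTTTCTGTTAGATGCAGCAAAAAGTGAGTGACG, then reverse).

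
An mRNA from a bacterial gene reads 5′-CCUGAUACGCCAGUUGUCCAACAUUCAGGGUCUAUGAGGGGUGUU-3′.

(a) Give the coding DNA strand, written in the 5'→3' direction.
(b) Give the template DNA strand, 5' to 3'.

(a) The coding strand matches the mRNA with U→T.
(b) The template strand is the reverse complement of the coding strand.

(a) 5'-CCTGATACGCCAGTTGTCCAACATTCAGGGTCTATGAGGGGTGTT-3'
(b) 5′-AACACCCCTCATAGACCCTGAATGTTGGACAACTGGCGTATCAGG-3′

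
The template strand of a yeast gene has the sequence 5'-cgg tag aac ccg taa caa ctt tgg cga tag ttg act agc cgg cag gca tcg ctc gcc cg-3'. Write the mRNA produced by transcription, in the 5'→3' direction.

RNA polymerase reads the template 3'→5' and synthesizes mRNA 5'→3' by base-pairing (A→U, T→A, G↔C). The complement of the template is GCCATCTTGGGCATTGTTGAAACCGCTATCAACTGATCGGCCGTCCGTAGCGAGCGGGC; antiparallel, so 5'→3' the coding strand is CGGGCGAGCGATGCCTGCCGGCTAGTCAACTATCGCCAAAGTTGTTACGGGTTCTACCG. Replace T with U for the mRNA.

5'-CGGGCGAGCGAUGCCUGCCGGCUAGUCAACUAUCGCCAAAGUUGUUACGGGUUCUACCG-3'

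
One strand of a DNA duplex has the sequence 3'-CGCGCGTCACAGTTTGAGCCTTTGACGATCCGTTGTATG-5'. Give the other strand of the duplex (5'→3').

5'-GCGCGCAGTGTCAAACTCGGAAACTGCTAGGCAACATAC-3'

The strand is given 3'→5', so its complement runs 5'→3' in the same left-to-right order: pair each base A↔T, G↔C.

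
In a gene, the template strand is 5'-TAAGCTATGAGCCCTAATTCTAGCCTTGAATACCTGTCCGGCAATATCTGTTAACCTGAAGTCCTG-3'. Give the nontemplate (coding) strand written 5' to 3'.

5′-CAGGACTTCAGGTTAACAGATATTGCCGGACAGGTATTCAAGGCTAGAATTAGGGCTCATAGCTTA-3′

The coding strand is complementary and antiparallel to the template: take the complement (A↔T, G↔C) and reverse.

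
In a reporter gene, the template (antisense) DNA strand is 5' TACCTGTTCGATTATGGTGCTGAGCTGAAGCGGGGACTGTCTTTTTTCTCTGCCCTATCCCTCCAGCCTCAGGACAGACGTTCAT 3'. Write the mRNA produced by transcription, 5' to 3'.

5'-AUGAACGUCUGUCCUGAGGCUGGAGGGAUAGGGCAGAGAAAAAAGACAGUCCCCGCUUCAGCUCAGCACCAUAAUCGAACAGGUA-3'

The mRNA has the sequence of the coding strand (reverse complement of the template) with T→U. Reverse complement of TACCTGTTCGATTATGGTGCTGAGCTGAAGCGGGGACTGTCTTTTTTCTCTGCCCTATCCCTCCAGCCTCAGGACAGACGTTCAT is ATGAACGTCTGTCCTGAGGCTGGAGGGATAGGGCAGAGAAAAAAGACAGTCCCCGCTTCAGCTCAGCACCATAATCGAACAGGTA; then T→U.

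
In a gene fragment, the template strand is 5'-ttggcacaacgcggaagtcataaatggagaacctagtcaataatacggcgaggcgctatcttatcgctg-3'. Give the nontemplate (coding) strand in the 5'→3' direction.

5'-CAGCGATAAGATAGCGCCTCGCCGTATTATTGACTAGGTTCTCCATTTATGACTTCCGCGTTGTGCCAA-3'

The coding strand is complementary and antiparallel to the template: take the complement (A↔T, G↔C) and reverse.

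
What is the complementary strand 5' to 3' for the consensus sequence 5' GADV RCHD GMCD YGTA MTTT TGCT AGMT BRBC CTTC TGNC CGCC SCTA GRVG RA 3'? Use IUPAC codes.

Standard pairs A↔T, G↔C; ambiguity codes pair R↔Y, M↔K, S↔S, B↔V, D↔H, N↔N. Complement (CTHBYGDHCKGHRCATKAAAACGATCKAVYVGGAAGACNGGCGGSGATCYBCYT), then reverse for 5'→3'.

5′-TYCBYCTAGSGGCGGNCAGAAGGVYVAKCTAGCAAAAKTACRHGKCHDGYBHTC-3′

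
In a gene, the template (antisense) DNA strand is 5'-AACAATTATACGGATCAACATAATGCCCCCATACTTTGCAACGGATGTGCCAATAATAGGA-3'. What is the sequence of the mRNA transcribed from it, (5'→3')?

5'-UCCUAUUAUUGGCACAUCCGUUGCAAAGUAUGGGGGCAUUAUGUUGAUCCGUAUAAUUGUU-3'

RNA polymerase reads the template 3'→5' and synthesizes mRNA 5'→3' by base-pairing (A→U, T→A, G↔C). The complement of the template is TTGTTAATATGCCTAGTTGTATTACGGGGGTATGAAACGTTGCCTACACGGTTATTATCCT; antiparallel, so 5'→3' the coding strand is TCCTATTATTGGCACATCCGTTGCAAAGTATGGGGGCATTATGTTGATCCGTATAATTGTT. Replace T with U for the mRNA.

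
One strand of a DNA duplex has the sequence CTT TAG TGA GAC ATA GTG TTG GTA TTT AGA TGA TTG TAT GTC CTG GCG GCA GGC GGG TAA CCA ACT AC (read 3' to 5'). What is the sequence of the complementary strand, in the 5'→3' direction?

5′-GAAATCACTCTGTATCACAACCATAAATCTACTAACATACAGGACCGCCGTCCGCCCATTGGTTGATG-3′

The strand is given 3'→5', so its complement runs 5'→3' in the same left-to-right order: pair each base A↔T, G↔C.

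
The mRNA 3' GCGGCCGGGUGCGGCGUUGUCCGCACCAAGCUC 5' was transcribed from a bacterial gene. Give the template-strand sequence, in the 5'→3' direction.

Written 5'→3' the mRNA is CUCGAACCACGCCUGUUGCGGCGUGGGCCGGCG, so the coding DNA strand is CTCGAACCACGCCTGTTGCGGCGTGGGCCGGCG. The template is its reverse complement.

5'-CGCCGGCCCACGCCGCAACAGGCGTGGTTCGAG-3'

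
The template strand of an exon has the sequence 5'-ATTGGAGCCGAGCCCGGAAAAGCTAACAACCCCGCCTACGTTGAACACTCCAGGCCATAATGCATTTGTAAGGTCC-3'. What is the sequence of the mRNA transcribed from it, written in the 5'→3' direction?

The mRNA has the sequence of the coding strand (reverse complement of the template) with T→U. Reverse complement of ATTGGAGCCGAGCCCGGAAAAGCTAACAACCCCGCCTACGTTGAACACTCCAGGCCATAATGCATTTGTAAGGTCC is GGACCTTACAAATGCATTATGGCCTGGAGTGTTCAACGTAGGCGGGGTTGTTAGCTTTTCCGGGCTCGGCTCCAAT; then T→U.

5'-GGACCUUACAAAUGCAUUAUGGCCUGGAGUGUUCAACGUAGGCGGGGUUGUUAGCUUUUCCGGGCUCGGCUCCAAU-3'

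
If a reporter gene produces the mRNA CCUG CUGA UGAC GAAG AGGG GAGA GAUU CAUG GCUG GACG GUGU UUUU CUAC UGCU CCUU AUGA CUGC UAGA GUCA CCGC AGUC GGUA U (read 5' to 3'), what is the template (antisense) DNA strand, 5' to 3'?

5'-ATACCGACTGCGGTGACTCTAGCAGTCATAAGGAGCAGTAGAAAAACACCGTCCAGCCATGAATCTCTCCCCTCTTCGTCATCAGCAGG-3'

Replace U with T to get the coding DNA strand: CCTGCTGATGACGAAGAGGGGAGAGATTCATGGCTGGACGGTGTTTTTCTACTGCTCCTTATGACTGCTAGAGTCACCGCAGTCGGTAT. The template strand is its reverse complement (complement GGACGACTACTGCTTCTCCCCTCTCTAAGTACCGACCTGCCACAAAAAGATGACGAGGAATACTGACGATCTCAGTGGCGTCAGCCATA, then reverse).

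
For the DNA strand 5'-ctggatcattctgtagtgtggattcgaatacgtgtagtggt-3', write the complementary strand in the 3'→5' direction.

3'-GACCTAGTAAGACATCACACCTAAGCTTATGCACATCACCA-5'

Base-pairing A↔T, G↔C gives the complement. The complementary strand is antiparallel, so paired with a 5'→3' strand it runs 3'→5'.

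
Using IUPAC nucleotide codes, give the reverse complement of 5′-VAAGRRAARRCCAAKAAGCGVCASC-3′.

5'-GSTGBCGCTTMTTGGYYTTYYCTTB-3'

Standard pairs A↔T, G↔C; ambiguity codes pair R↔Y, K↔M, S↔S, V↔B. Complement (BTTCYYTTYYGGTTMTTCGCBGTSG), then reverse for 5'→3'.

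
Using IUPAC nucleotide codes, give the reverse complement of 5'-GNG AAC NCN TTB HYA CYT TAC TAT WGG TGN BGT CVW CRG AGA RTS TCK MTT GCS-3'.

5'-SGCAAKMGASAYTCTCYGWBGACVNCACCWATAGTAARGTRDVAANGNGTTCNC-3'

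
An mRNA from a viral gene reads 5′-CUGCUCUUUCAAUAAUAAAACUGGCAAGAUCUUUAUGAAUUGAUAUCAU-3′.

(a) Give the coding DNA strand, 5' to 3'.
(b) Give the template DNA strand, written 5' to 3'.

(a) 5'-CTGCTCTTTCAATAATAAAACTGGCAAGATCTTTATGAATTGATATCAT-3'
(b) 5′-ATGATATCAATTCATAAAGATCTTGCCAGTTTTATTATTGAAAGAGCAG-3′

(a) The coding strand matches the mRNA with U→T.
(b) The template strand is the reverse complement of the coding strand.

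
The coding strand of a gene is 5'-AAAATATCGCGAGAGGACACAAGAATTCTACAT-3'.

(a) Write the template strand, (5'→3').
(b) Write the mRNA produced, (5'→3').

(a) 5′-ATGTAGAATTCTTGTGTCCTCTCGCGATATTTT-3′
(b) 5'-AAAAUAUCGCGAGAGGACACAAGAAUUCUACAU-3'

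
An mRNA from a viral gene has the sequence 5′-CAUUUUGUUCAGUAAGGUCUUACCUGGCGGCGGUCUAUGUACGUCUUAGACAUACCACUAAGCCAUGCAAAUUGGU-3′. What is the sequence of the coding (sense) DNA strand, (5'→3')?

The coding DNA strand has the same 5'→3' sequence as the mRNA with U replaced by T.

5′-CATTTTGTTCAGTAAGGTCTTACCTGGCGGCGGTCTATGTACGTCTTAGACATACCACTAAGCCATGCAAATTGGT-3′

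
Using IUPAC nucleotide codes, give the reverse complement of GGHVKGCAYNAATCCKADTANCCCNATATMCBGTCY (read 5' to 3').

5'-RGACVGKATATNGGGNTAHTMGGATTNRTGCMBDCC-3'

Standard pairs A↔T, G↔C; ambiguity codes pair Y↔R, M↔K, B↔V, D↔H, N↔N. Complement (CCDBMCGTRNTTAGGMTHATNGGGNTATAKGVCAGR), then reverse for 5'→3'.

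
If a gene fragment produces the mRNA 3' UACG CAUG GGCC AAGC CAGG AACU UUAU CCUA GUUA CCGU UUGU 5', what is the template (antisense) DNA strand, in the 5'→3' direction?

5'-ATGCGTACCCGGTTCGGTCCTTGAAATAGGATCAATGGCAAACA-3'

Written 5'→3' the mRNA is UGUUUGCCAUUGAUCCUAUUUCAAGGACCGAACCGGGUACGCAU, so the coding DNA strand is TGTTTGCCATTGATCCTATTTCAAGGACCGAACCGGGTACGCAT. The template is its reverse complement.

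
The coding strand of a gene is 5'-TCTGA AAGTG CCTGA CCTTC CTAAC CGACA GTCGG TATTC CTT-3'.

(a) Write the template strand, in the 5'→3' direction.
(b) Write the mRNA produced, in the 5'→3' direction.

(a) 5'-AAGGAATACCGACTGTCGGTTAGGAAGGTCAGGCACTTTCAGA-3'
(b) 5'-UCUGAAAGUGCCUGACCUUCCUAACCGACAGUCGGUAUUCCUU-3'

(a) The template strand is the reverse complement of the coding strand: complement AGACTTTCACGGACTGGAAGGATTGGCTGTCAGCCATAAGGAA, then reverse.
(b) mRNA matches the coding strand with T→U.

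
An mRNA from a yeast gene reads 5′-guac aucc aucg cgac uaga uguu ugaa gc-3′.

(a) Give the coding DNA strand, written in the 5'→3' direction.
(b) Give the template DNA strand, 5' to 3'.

(a) 5'-GTACATCCATCGCGACTAGATGTTTGAAGC-3'
(b) 5′-GCTTCAAACATCTAGTCGCGATGGATGTAC-3′

(a) The coding strand matches the mRNA with U→T.
(b) The template strand is the reverse complement of the coding strand.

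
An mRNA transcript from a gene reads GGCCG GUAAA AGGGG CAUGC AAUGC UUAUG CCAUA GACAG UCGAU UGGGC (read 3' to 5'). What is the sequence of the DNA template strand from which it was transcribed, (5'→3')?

Written 5'→3' the mRNA is CGGGUUAGCUGACAGAUACCGUAUUCGUAACGUACGGGGAAAAUGGCCGG, so the coding DNA strand is CGGGTTAGCTGACAGATACCGTATTCGTAACGTACGGGGAAAATGGCCGG. The template is its reverse complement.

5'-CCGGCCATTTTCCCCGTACGTTACGAATACGGTATCTGTCAGCTAACCCG-3'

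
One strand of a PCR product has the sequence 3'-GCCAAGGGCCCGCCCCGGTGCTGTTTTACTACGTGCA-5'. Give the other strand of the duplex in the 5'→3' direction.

5'-CGGTTCCCGGGCGGGGCCACGACAAAATGATGCACGT-3'

The strand is given 3'→5', so its complement runs 5'→3' in the same left-to-right order: pair each base A↔T, G↔C.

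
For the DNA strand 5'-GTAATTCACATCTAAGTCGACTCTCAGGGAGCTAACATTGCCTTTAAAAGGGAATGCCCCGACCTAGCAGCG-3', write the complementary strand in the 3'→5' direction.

3′-CATTAAGTGTAGATTCAGCTGAGAGTCCCTCGATTGTAACGGAAATTTTCCCTTACGGGGCTGGATCGTCGC-5′

Base-pairing A↔T, G↔C gives the complement. The complementary strand is antiparallel, so paired with a 5'→3' strand it runs 3'→5'.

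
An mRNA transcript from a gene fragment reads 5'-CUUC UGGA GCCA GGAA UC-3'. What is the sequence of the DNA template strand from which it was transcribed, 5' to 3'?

5'-GATTCCTGGCTCCAGAAG-3'

Replace U with T to get the coding DNA strand: CTTCTGGAGCCAGGAATC. The template strand is its reverse complement (complement GAAGACCTCGGTCCTTAG, then reverse).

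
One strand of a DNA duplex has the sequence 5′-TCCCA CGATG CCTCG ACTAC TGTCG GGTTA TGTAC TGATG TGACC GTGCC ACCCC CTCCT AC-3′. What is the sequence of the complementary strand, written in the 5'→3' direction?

5'-GTAGGAGGGGGTGGCACGGTCACATCAGTACATAACCCGACAGTAGTCGAGGCATCGTGGGA-3'

Pairing A↔T and G↔C gives AGGGTGCTACGGAGCTGATGACAGCCCAATACATGACTACACTGGCACGGTGGGGGAGGATG, running 3'→5'. Reverse for the 5'→3' convention.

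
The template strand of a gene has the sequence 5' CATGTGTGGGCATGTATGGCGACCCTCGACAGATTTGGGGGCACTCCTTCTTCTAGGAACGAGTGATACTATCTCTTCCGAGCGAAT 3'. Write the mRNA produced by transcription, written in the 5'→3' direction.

The mRNA has the sequence of the coding strand (reverse complement of the template) with T→U. Reverse complement of CATGTGTGGGCATGTATGGCGACCCTCGACAGATTTGGGGGCACTCCTTCTTCTAGGAACGAGTGATACTATCTCTTCCGAGCGAAT is ATTCGCTCGGAAGAGATAGTATCACTCGTTCCTAGAAGAAGGAGTGCCCCCAAATCTGTCGAGGGTCGCCATACATGCCCACACATG; then T→U.

5'-AUUCGCUCGGAAGAGAUAGUAUCACUCGUUCCUAGAAGAAGGAGUGCCCCCAAAUCUGUCGAGGGUCGCCAUACAUGCCCACACAUG-3'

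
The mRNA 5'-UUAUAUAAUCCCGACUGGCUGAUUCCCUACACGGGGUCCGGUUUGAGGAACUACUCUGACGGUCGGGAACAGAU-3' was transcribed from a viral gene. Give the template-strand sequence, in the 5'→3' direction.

Replace U with T to get the coding DNA strand: TTATATAATCCCGACTGGCTGATTCCCTACACGGGGTCCGGTTTGAGGAACTACTCTGACGGTCGGGAACAGAT. The template strand is its reverse complement (complement AATATATTAGGGCTGACCGACTAAGGGATGTGCCCCAGGCCAAACTCCTTGATGAGACTGCCAGCCCTTGTCTA, then reverse).

5'-ATCTGTTCCCGACCGTCAGAGTAGTTCCTCAAACCGGACCCCGTGTAGGGAATCAGCCAGTCGGGATTATATAA-3'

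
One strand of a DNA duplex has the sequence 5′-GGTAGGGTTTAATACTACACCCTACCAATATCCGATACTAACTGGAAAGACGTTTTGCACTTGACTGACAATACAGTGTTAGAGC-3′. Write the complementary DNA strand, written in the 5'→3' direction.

5'-GCTCTAACACTGTATTGTCAGTCAAGTGCAAAACGTCTTTCCAGTTAGTATCGGATATTGGTAGGGTGTAGTATTAAACCCTACC-3'

The complement of GGTAGGGTTTAATACTACACCCTACCAATATCCGATACTAACTGGAAAGACGTTTTGCACTTGACTGACAATACAGTGTTAGAGC is CCATCCCAAATTATGATGTGGGATGGTTATAGGCTATGATTGACCTTTCTGCAAAACGTGAACTGACTGTTATGTCACAATCTCG (A↔T, G↔C). DNA strands are antiparallel, so the complementary strand runs 3'→5'; reversing gives the 5'→3' form.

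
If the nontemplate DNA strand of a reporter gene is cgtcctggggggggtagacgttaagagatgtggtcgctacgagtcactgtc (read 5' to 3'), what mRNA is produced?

5'-CGUCCUGGGGGGGGUAGACGUUAAGAGAUGUGGUCGCUACGAGUCACUGUC-3'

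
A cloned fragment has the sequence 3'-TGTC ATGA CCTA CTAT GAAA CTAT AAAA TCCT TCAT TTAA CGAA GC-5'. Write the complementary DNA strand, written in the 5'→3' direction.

The strand is given 3'→5', so its complement runs 5'→3' in the same left-to-right order: pair each base A↔T, G↔C.

5′-ACAGTACTGGATGATACTTTGATATTTTAGGAAGTAAATTGCTTCG-3′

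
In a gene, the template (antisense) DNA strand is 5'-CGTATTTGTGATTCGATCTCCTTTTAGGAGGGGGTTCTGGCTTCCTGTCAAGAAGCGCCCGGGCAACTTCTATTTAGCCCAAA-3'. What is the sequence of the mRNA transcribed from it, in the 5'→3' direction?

5'-UUUGGGCUAAAUAGAAGUUGCCCGGGCGCUUCUUGACAGGAAGCCAGAACCCCCUCCUAAAAGGAGAUCGAAUCACAAAUACG-3'

The mRNA has the sequence of the coding strand (reverse complement of the template) with T→U. Reverse complement of CGTATTTGTGATTCGATCTCCTTTTAGGAGGGGGTTCTGGCTTCCTGTCAAGAAGCGCCCGGGCAACTTCTATTTAGCCCAAA is TTTGGGCTAAATAGAAGTTGCCCGGGCGCTTCTTGACAGGAAGCCAGAACCCCCTCCTAAAAGGAGATCGAATCACAAATACG; then T→U.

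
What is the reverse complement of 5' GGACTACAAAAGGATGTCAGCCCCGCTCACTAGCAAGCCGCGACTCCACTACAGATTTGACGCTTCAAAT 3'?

Complement each base (A↔T, G↔C): CCTGATGTTTTCCTACAGTCGGGGCGAGTGATCGTTCGGCGCTGAGGTGATGTCTAAACTGCGAAGTTTA. Then reverse.

5'-ATTTGAAGCGTCAAATCTGTAGTGGAGTCGCGGCTTGCTAGTGAGCGGGGCTGACATCCTTTTGTAGTCC-3'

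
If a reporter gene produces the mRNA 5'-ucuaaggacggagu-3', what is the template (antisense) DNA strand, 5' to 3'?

5'-ACTCCGTCCTTAGA-3'

Replace U with T to get the coding DNA strand: TCTAAGGACGGAGT. The template strand is its reverse complement (complement AGATTCCTGCCTCA, then reverse).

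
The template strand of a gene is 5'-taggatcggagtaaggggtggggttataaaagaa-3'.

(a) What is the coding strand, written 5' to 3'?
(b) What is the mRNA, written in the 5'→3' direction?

(a) 5'-TTCTTTTATAACCCCACCCCTTACTCCGATCCTA-3'
(b) 5'-UUCUUUUAUAACCCCACCCCUUACUCCGAUCCUA-3'

(a) The coding strand is the reverse complement of the template: complement ATCCTAGCCTCATTCCCCACCCCAATATTTTCTT, then reverse.
(b) mRNA has the coding-strand sequence with T→U.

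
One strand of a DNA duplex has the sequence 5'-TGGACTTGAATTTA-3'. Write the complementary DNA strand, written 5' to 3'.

The complement of TGGACTTGAATTTA is ACCTGAACTTAAAT (A↔T, G↔C). DNA strands are antiparallel, so the complementary strand runs 3'→5'; reversing gives the 5'→3' form.

5'-TAAATTCAAGTCCA-3'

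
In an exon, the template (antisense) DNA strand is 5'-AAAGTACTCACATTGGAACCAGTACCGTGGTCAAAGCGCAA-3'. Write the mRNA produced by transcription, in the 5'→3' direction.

The mRNA has the sequence of the coding strand (reverse complement of the template) with T→U. Reverse complement of AAAGTACTCACATTGGAACCAGTACCGTGGTCAAAGCGCAA is TTGCGCTTTGACCACGGTACTGGTTCCAATGTGAGTACTTT; then T→U.

5'-UUGCGCUUUGACCACGGUACUGGUUCCAAUGUGAGUACUUU-3'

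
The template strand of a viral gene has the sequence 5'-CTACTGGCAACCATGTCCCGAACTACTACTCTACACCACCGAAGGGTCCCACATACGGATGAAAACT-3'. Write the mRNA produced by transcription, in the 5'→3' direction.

5'-AGUUUUCAUCCGUAUGUGGGACCCUUCGGUGGUGUAGAGUAGUAGUUCGGGACAUGGUUGCCAGUAG-3'

The mRNA has the sequence of the coding strand (reverse complement of the template) with T→U. Reverse complement of CTACTGGCAACCATGTCCCGAACTACTACTCTACACCACCGAAGGGTCCCACATACGGATGAAAACT is AGTTTTCATCCGTATGTGGGACCCTTCGGTGGTGTAGAGTAGTAGTTCGGGACATGGTTGCCAGTAG; then T→U.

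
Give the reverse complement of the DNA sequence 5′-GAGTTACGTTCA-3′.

Complement each base (A↔T, G↔C): CTCAATGCAAGT. Then reverse.

5'-TGAACGTAACTC-3'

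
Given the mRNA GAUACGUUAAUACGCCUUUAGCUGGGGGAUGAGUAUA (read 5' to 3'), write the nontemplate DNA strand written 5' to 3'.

The coding DNA strand has the same 5'→3' sequence as the mRNA with U replaced by T.

5'-GATACGTTAATACGCCTTTAGCTGGGGGATGAGTATA-3'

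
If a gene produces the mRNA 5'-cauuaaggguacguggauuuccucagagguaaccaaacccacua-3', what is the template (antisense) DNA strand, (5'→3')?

Replace U with T to get the coding DNA strand: CATTAAGGGTACGTGGATTTCCTCAGAGGTAACCAAACCCACTA. The template strand is its reverse complement (complement GTAATTCCCATGCACCTAAAGGAGTCTCCATTGGTTTGGGTGAT, then reverse).

5'-TAGTGGGTTTGGTTACCTCTGAGGAAATCCACGTACCCTTAATG-3'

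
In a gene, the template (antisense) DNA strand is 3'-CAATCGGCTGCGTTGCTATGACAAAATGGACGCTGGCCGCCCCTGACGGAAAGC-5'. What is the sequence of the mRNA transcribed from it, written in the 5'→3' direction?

Reading the template 3'→5' as shown, RNA polymerase pairs each base (A→U, T→A, G↔C) to build mRNA 5'→3' directly.

5'-GUUAGCCGACGCAACGAUACUGUUUUACCUGCGACCGGCGGGGACUGCCUUUCG-3'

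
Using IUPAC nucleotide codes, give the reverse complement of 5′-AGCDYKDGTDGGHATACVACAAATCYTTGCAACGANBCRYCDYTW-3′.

Standard pairs A↔T, G↔C; ambiguity codes pair R↔Y, K↔M, W↔W, B↔V, D↔H, N↔N. Complement (TCGHRMHCAHCCDTATGBTGTTTAGRAACGTTGCTNVGYRGHRAW), then reverse for 5'→3'.

5'-WARHGRYGVNTCGTTGCAARGATTTGTBGTATDCCHACHMRHGCT-3'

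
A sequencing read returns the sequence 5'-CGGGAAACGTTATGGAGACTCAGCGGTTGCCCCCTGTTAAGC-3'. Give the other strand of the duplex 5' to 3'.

The complement of CGGGAAACGTTATGGAGACTCAGCGGTTGCCCCCTGTTAAGC is GCCCTTTGCAATACCTCTGAGTCGCCAACGGGGGACAATTCG (A↔T, G↔C). DNA strands are antiparallel, so the complementary strand runs 3'→5'; reversing gives the 5'→3' form.

5'-GCTTAACAGGGGGCAACCGCTGAGTCTCCATAACGTTTCCCG-3'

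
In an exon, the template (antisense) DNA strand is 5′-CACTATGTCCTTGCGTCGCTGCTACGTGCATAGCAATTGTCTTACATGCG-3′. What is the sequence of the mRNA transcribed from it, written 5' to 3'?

RNA polymerase reads the template 3'→5' and synthesizes mRNA 5'→3' by base-pairing (A→U, T→A, G↔C). The complement of the template is GTGATACAGGAACGCAGCGACGATGCACGTATCGTTAACAGAATGTACGC; antiparallel, so 5'→3' the coding strand is CGCATGTAAGACAATTGCTATGCACGTAGCAGCGACGCAAGGACATAGTG. Replace T with U for the mRNA.

5'-CGCAUGUAAGACAAUUGCUAUGCACGUAGCAGCGACGCAAGGACAUAGUG-3'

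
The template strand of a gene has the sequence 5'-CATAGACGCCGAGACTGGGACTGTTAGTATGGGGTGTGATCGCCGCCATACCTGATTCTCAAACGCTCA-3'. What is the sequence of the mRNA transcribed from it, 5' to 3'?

5'-UGAGCGUUUGAGAAUCAGGUAUGGCGGCGAUCACACCCCAUACUAACAGUCCCAGUCUCGGCGUCUAUG-3'

The mRNA has the sequence of the coding strand (reverse complement of the template) with T→U. Reverse complement of CATAGACGCCGAGACTGGGACTGTTAGTATGGGGTGTGATCGCCGCCATACCTGATTCTCAAACGCTCA is TGAGCGTTTGAGAATCAGGTATGGCGGCGATCACACCCCATACTAACAGTCCCAGTCTCGGCGTCTATG; then T→U.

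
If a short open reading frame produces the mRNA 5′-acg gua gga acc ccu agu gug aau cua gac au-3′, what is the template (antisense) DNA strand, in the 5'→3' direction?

Replace U with T to get the coding DNA strand: ACGGTAGGAACCCCTAGTGTGAATCTAGACAT. The template strand is its reverse complement (complement TGCCATCCTTGGGGATCACACTTAGATCTGTA, then reverse).

5'-ATGTCTAGATTCACACTAGGGGTTCCTACCGT-3'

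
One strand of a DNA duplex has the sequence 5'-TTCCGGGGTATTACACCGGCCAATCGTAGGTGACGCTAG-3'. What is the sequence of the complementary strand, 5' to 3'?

5'-CTAGCGTCACCTACGATTGGCCGGTGTAATACCCCGGAA-3'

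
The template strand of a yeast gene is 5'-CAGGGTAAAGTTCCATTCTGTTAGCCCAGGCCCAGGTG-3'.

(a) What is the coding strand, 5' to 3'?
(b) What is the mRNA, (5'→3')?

(a) 5'-CACCTGGGCCTGGGCTAACAGAATGGAACTTTACCCTG-3'
(b) 5'-CACCUGGGCCUGGGCUAACAGAAUGGAACUUUACCCUG-3'

(a) The coding strand is the reverse complement of the template: complement GTCCCATTTCAAGGTAAGACAATCGGGTCCGGGTCCAC, then reverse.
(b) mRNA has the coding-strand sequence with T→U.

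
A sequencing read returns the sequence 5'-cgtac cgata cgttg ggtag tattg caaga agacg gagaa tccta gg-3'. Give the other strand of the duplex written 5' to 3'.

The complement of CGTACCGATACGTTGGGTAGTATTGCAAGAAGACGGAGAATCCTAGG is GCATGGCTATGCAACCCATCATAACGTTCTTCTGCCTCTTAGGATCC (A↔T, G↔C). DNA strands are antiparallel, so the complementary strand runs 3'→5'; reversing gives the 5'→3' form.

5'-CCTAGGATTCTCCGTCTTCTTGCAATACTACCCAACGTATCGGTACG-3'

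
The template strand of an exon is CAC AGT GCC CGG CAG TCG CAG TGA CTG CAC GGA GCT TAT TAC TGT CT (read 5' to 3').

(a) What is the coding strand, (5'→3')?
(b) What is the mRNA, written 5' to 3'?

(a) 5'-AGACAGTAATAAGCTCCGTGCAGTCACTGCGACTGCCGGGCACTGTG-3'
(b) 5'-AGACAGUAAUAAGCUCCGUGCAGUCACUGCGACUGCCGGGCACUGUG-3'

(a) The coding strand is the reverse complement of the template: complement GTGTCACGGGCCGTCAGCGTCACTGACGTGCCTCGAATAATGACAGA, then reverse.
(b) mRNA has the coding-strand sequence with T→U.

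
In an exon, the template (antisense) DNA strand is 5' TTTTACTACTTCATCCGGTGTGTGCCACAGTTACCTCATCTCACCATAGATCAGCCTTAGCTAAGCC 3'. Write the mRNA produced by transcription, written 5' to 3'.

5'-GGCUUAGCUAAGGCUGAUCUAUGGUGAGAUGAGGUAACUGUGGCACACACCGGAUGAAGUAGUAAAA-3'

RNA polymerase reads the template 3'→5' and synthesizes mRNA 5'→3' by base-pairing (A→U, T→A, G↔C). The complement of the template is AAAATGATGAAGTAGGCCACACACGGTGTCAATGGAGTAGAGTGGTATCTAGTCGGAATCGATTCGG; antiparallel, so 5'→3' the coding strand is GGCTTAGCTAAGGCTGATCTATGGTGAGATGAGGTAACTGTGGCACACACCGGATGAAGTAGTAAAA. Replace T with U for the mRNA.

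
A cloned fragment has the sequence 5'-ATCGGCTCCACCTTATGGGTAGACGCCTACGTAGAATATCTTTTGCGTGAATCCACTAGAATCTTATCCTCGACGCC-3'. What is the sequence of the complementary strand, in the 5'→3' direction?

5'-GGCGTCGAGGATAAGATTCTAGTGGATTCACGCAAAAGATATTCTACGTAGGCGTCTACCCATAAGGTGGAGCCGAT-3'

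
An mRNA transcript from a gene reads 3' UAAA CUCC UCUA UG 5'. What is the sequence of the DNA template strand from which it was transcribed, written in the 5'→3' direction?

5'-ATTTGAGGAGATAC-3'

Written 5'→3' the mRNA is GUAUCUCCUCAAAU, so the coding DNA strand is GTATCTCCTCAAAT. The template is its reverse complement.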